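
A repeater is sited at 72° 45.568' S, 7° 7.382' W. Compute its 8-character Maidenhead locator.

Add 180° to longitude and 90° to latitude: 172.87697, 17.24053.
Field: lon ⌊172.87697/20⌋ = 8 → I; lat ⌊17.24053/10⌋ = 1 → B.
Square: lon ⌊12.87697/2⌋ = 6; lat ⌊7.24053/1⌋ = 7.
Subsquare: lon ⌊0.87697/0.0833333⌋ = 10 → k; lat ⌊0.24053/0.0416667⌋ = 5 → f.
Extended square: lon ⌊0.04363/0.00833333⌋ = 5; lat ⌊0.03220/0.00416667⌋ = 7.

IB67kf57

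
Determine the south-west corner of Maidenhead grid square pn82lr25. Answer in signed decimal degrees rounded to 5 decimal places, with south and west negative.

Field P=15, N=13: +15·20° lon, +13·10° lat → SW at lon 120°, lat 40°.
Square 8, 2: +8·2° lon, +2·1° lat → SW at lon 136°, lat 42°.
Subsquare l=11, r=17: +11·0.0833333° lon, +17·0.0416667° lat → SW at lon 136.917°, lat 42.7083°.
Extended square 2, 5: +2·0.00833333° lon, +5·0.00416667° lat → SW at lon 136.933°, lat 42.7292°.
latitude 42.72917, longitude 136.93333.

42.72917, 136.93333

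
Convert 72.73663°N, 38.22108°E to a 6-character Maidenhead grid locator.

Shift to the Maidenhead origin (180°W, 90°S): lon 218.2211, lat 162.7366.
Field (20°×10°, letters A–R): lon ⌊218.2211/20⌋ = 10 → K; lat ⌊162.7366/10⌋ = 16 → Q.
Square (2°×1°, digits 0–9): lon ⌊18.2211/2⌋ = 9; lat ⌊2.7366/1⌋ = 2.
Subsquare (5′×2.5′, letters a–x): lon ⌊0.2211/0.0833333⌋ = 2 → c; lat ⌊0.7366/0.0416667⌋ = 17 → r.

KQ92cr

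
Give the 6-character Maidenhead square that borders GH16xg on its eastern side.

Longitude subsquare x = 23; +1 → 24, wraps to 0 = a, carry into square.
Longitude square 1; +1 → 2.
The latitude characters are unchanged.

GH26ag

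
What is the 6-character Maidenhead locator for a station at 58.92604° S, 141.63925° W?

Shift to the Maidenhead origin (180°W, 90°S): lon 38.3607, lat 31.0740.
Field: 38.3607/20 → 1 → B, 31.0740/10 → 3 → D; chars BD.
Square: 18.3607/2 → 9, 1.0740/1 → 1; chars 91.
Subsquare: 0.3607/0.0833333 → 4 → e, 0.0740/0.0416667 → 1 → b; chars eb.

BD91eb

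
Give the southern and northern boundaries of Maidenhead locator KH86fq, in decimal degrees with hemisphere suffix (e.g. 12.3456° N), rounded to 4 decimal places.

Field K=10, H=7: +10·20° lon, +7·10° lat → SW at lon 20°, lat -20°.
Square 8, 6: +8·2° lon, +6·1° lat → SW at lon 36°, lat -14°.
Subsquare f=5, q=16: +5·0.0833333° lon, +16·0.0416667° lat → SW at lon 36.4167°, lat -13.3333°.
Cell spans 0.0833333° lon × 0.0416667° lat.
south 13.3333° S, north 13.2917° S.

13.3333° S, 13.2917° S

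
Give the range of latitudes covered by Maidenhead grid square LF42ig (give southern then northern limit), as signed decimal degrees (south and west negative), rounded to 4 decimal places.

-37.7500, -37.7083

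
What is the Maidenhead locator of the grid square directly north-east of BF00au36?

BF00au47

Longitude extended square 3; +1 → 4.
Latitude extended square 6; +1 → 7.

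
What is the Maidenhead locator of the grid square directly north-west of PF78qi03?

PF78pi94

Longitude extended square 0; −1 → -1, wraps to 9, carry into subsquare.
Longitude subsquare q = 16; −1 → 15 = p.
Latitude extended square 3; +1 → 4.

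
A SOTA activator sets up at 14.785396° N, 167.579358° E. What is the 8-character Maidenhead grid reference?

RK34ss98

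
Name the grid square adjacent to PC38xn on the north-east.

PC48ao

Longitude subsquare x = 23; +1 → 24, wraps to 0 = a, carry into square.
Longitude square 3; +1 → 4.
Latitude subsquare n = 13; +1 → 14 = o.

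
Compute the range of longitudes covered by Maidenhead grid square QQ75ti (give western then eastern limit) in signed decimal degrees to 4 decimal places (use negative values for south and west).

Field Q=16, Q=16: +16·20° lon, +16·10° lat → SW at lon 140°, lat 70°.
Square 7, 5: +7·2° lon, +5·1° lat → SW at lon 154°, lat 75°.
Subsquare t=19, i=8: +19·0.0833333° lon, +8·0.0416667° lat → SW at lon 155.583°, lat 75.3333°.
Cell spans 0.0833333° lon × 0.0416667° lat.
west 155.5833, east 155.6667.

155.5833, 155.6667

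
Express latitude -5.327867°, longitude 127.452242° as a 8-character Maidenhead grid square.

PI34rq41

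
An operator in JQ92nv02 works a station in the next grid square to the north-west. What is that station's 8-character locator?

JQ92mv93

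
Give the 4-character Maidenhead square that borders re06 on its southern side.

RE05

Latitude square 6; −1 → 5.
The longitude characters are unchanged.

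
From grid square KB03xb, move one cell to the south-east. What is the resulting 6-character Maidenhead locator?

KB13aa

Longitude subsquare x = 23; +1 → 24, wraps to 0 = a, carry into square.
Longitude square 0; +1 → 1.
Latitude subsquare b = 1; −1 → 0 = a.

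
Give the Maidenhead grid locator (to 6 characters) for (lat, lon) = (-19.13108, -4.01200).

IH70xu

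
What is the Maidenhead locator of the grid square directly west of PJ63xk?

PJ63wk

Longitude subsquare x = 23; −1 → 22 = w.
The latitude characters are unchanged.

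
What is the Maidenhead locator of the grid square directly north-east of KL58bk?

Longitude subsquare b = 1; +1 → 2 = c.
Latitude subsquare k = 10; +1 → 11 = l.

KL58cl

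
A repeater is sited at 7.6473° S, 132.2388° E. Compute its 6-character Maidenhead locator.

PI62ci

Shift to the Maidenhead origin (180°W, 90°S): lon 312.2388, lat 82.3527.
Field (20°×10°, letters A–R): lon ⌊312.2388/20⌋ = 15 → P; lat ⌊82.3527/10⌋ = 8 → I.
Square (2°×1°, digits 0–9): lon ⌊12.2388/2⌋ = 6; lat ⌊2.3527/1⌋ = 2.
Subsquare (5′×2.5′, letters a–x): lon ⌊0.2388/0.0833333⌋ = 2 → c; lat ⌊0.3527/0.0416667⌋ = 8 → i.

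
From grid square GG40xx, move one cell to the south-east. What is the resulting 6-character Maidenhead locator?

GG50aw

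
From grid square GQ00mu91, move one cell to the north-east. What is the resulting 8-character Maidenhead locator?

Longitude extended square 9; +1 → 10, wraps to 0, carry into subsquare.
Longitude subsquare m = 12; +1 → 13 = n.
Latitude extended square 1; +1 → 2.

GQ00nu02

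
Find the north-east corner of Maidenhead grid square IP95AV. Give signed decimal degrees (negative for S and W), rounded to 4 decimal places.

65.9167, -1.9167

Field I=8, P=15: +8·20° lon, +15·10° lat → SW at lon -20°, lat 60°.
Square 9, 5: +9·2° lon, +5·1° lat → SW at lon -2°, lat 65°.
Subsquare a=0, v=21: +0·0.0833333° lon, +21·0.0416667° lat → SW at lon -2°, lat 65.875°.
Cell spans 0.0833333° lon × 0.0416667° lat. NE corner is SW corner plus one full cell.
latitude 65.9167, longitude -1.9167.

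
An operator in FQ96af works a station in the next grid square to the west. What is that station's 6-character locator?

FQ86xf

Longitude subsquare a = 0; −1 → -1, wraps to 23 = x, carry into square.
Longitude square 9; −1 → 8.
The latitude characters are unchanged.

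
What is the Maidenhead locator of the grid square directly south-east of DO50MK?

DO50nj

Longitude subsquare m = 12; +1 → 13 = n.
Latitude subsquare k = 10; −1 → 9 = j.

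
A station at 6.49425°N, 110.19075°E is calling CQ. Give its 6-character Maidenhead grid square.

Shift to the Maidenhead origin (180°W, 90°S): lon 290.1907, lat 96.4942.
Field: lon ⌊290.1907/20⌋ = 14 → O; lat ⌊96.4942/10⌋ = 9 → J.
Square: lon ⌊10.1907/2⌋ = 5; lat ⌊6.4942/1⌋ = 6.
Subsquare: lon ⌊0.1907/0.0833333⌋ = 2 → c; lat ⌊0.4942/0.0416667⌋ = 11 → l.

OJ56cl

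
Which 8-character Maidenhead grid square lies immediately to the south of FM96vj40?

FM96vi49

Latitude extended square 0; −1 → -1, wraps to 9, carry into subsquare.
Latitude subsquare j = 9; −1 → 8 = i.
The longitude characters are unchanged.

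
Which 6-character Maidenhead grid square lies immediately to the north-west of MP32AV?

MP22xw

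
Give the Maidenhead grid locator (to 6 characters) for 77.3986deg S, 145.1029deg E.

QB22no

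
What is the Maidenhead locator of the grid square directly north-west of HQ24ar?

Longitude subsquare a = 0; −1 → -1, wraps to 23 = x, carry into square.
Longitude square 2; −1 → 1.
Latitude subsquare r = 17; +1 → 18 = s.

HQ14xs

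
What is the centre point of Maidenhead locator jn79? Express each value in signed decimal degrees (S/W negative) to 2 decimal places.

Field J=9, N=13: +9·20° lon, +13·10° lat → SW at lon 0°, lat 40°.
Square 7, 9: +7·2° lon, +9·1° lat → SW at lon 14°, lat 49°.
Cell spans 2° lon × 1° lat. Centre is SW corner plus half of each.
latitude 49.50, longitude 15.00.

49.50, 15.00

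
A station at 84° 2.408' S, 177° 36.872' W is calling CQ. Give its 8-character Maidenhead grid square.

AA15ex60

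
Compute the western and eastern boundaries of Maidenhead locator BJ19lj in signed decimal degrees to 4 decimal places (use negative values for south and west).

-157.0833, -157.0000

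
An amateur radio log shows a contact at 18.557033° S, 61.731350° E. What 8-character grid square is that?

Add 180° to longitude and 90° to latitude: 241.73135, 71.44297.
Field: lon ⌊241.73135/20⌋ = 12 → M; lat ⌊71.44297/10⌋ = 7 → H.
Square: lon ⌊1.73135/2⌋ = 0; lat ⌊1.44297/1⌋ = 1.
Subsquare: lon ⌊1.73135/0.0833333⌋ = 20 → u; lat ⌊0.44297/0.0416667⌋ = 10 → k.
Extended square: lon ⌊0.06468/0.00833333⌋ = 7; lat ⌊0.02630/0.00416667⌋ = 6.

MH01uk76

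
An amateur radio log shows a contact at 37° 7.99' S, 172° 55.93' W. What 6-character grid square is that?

AF32mu

Add 180° to longitude and 90° to latitude: 7.0678, 52.8668.
Field: lon ⌊7.0678/20⌋ = 0 → A; lat ⌊52.8668/10⌋ = 5 → F.
Square: lon ⌊7.0678/2⌋ = 3; lat ⌊2.8668/1⌋ = 2.
Subsquare: lon ⌊1.0678/0.0833333⌋ = 12 → m; lat ⌊0.8668/0.0416667⌋ = 20 → u.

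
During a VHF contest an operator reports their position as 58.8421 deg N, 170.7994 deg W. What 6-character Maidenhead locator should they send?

AO48ou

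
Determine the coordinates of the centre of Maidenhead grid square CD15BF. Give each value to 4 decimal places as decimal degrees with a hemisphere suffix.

Field C=2, D=3: +2·20° lon, +3·10° lat → SW at lon -140°, lat -60°.
Square 1, 5: +1·2° lon, +5·1° lat → SW at lon -138°, lat -55°.
Subsquare b=1, f=5: +1·0.0833333° lon, +5·0.0416667° lat → SW at lon -137.917°, lat -54.7917°.
Cell spans 0.0833333° lon × 0.0416667° lat. Centre is SW corner plus half of each.
latitude 54.7708° S, longitude 137.8750° W.

54.7708° S, 137.8750° W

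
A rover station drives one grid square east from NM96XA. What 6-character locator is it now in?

OM06aa

Longitude subsquare x = 23; +1 → 24, wraps to 0 = a, carry into square.
Longitude square 9; +1 → 10, wraps to 0, carry into field.
Longitude field N = 13; +1 → 14 = O.
The latitude characters are unchanged.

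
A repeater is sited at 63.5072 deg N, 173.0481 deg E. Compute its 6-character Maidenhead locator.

Offset from 180°W / 90°S: lon 353.0481°, lat 153.5072°.
Field: 353.0481/20 → 17 → R, 153.5072/10 → 15 → P; chars RP.
Square: 13.0481/2 → 6, 3.5072/1 → 3; chars 63.
Subsquare: 1.0481/0.0833333 → 12 → m, 0.5072/0.0416667 → 12 → m; chars mm.

RP63mm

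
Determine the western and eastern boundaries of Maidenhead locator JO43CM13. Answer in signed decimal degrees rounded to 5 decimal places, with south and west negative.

8.17500, 8.18333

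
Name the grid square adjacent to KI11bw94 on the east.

KI11cw04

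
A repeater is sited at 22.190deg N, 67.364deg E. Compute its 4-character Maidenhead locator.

Offset from 180°W / 90°S: lon 247.36°, lat 112.19°.
Field: lon ⌊247.36/20⌋ = 12 → M; lat ⌊112.19/10⌋ = 11 → L.
Square: lon ⌊7.36/2⌋ = 3; lat ⌊2.19/1⌋ = 2.

ML32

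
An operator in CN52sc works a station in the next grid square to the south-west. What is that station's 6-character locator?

CN52rb

Longitude subsquare s = 18; −1 → 17 = r.
Latitude subsquare c = 2; −1 → 1 = b.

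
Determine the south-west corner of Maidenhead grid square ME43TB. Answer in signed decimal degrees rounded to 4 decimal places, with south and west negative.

-46.9583, 69.5833

Field M=12, E=4: +12·20° lon, +4·10° lat → SW at lon 60°, lat -50°.
Square 4, 3: +4·2° lon, +3·1° lat → SW at lon 68°, lat -47°.
Subsquare t=19, b=1: +19·0.0833333° lon, +1·0.0416667° lat → SW at lon 69.5833°, lat -46.9583°.
latitude -46.9583, longitude 69.5833.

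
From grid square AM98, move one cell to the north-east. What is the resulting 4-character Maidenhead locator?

BM09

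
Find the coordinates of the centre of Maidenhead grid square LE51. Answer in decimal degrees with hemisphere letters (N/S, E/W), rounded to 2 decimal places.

48.50° S, 51.00° E

Field L=11, E=4: +11·20° lon, +4·10° lat → SW at lon 40°, lat -50°.
Square 5, 1: +5·2° lon, +1·1° lat → SW at lon 50°, lat -49°.
Cell spans 2° lon × 1° lat. Centre is SW corner plus half of each.
latitude 48.50° S, longitude 51.00° E.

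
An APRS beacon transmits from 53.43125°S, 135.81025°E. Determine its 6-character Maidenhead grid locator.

PD76vn

Offset from 180°W / 90°S: lon 315.8102°, lat 36.5688°.
Field: 315.8102/20 → 15 → P, 36.5688/10 → 3 → D; chars PD.
Square: 15.8102/2 → 7, 6.5688/1 → 6; chars 76.
Subsquare: 1.8102/0.0833333 → 21 → v, 0.5688/0.0416667 → 13 → n; chars vn.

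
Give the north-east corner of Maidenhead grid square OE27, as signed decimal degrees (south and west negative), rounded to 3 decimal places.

-42.000, 106.000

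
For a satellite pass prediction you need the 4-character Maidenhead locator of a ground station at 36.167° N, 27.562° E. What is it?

KM36

Offset from 180°W / 90°S: lon 207.56°, lat 126.17°.
Field (20°×10°, letters A–R): lon ⌊207.56/20⌋ = 10 → K; lat ⌊126.17/10⌋ = 12 → M.
Square (2°×1°, digits 0–9): lon ⌊7.56/2⌋ = 3; lat ⌊6.17/1⌋ = 6.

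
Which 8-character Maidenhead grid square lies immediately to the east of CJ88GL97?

CJ88hl07

Longitude extended square 9; +1 → 10, wraps to 0, carry into subsquare.
Longitude subsquare g = 6; +1 → 7 = h.
The latitude characters are unchanged.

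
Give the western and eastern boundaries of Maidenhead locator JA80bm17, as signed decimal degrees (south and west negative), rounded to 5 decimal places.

16.09167, 16.10000

Field J=9, A=0: +9·20° lon, +0·10° lat → SW at lon 0°, lat -90°.
Square 8, 0: +8·2° lon, +0·1° lat → SW at lon 16°, lat -90°.
Subsquare b=1, m=12: +1·0.0833333° lon, +12·0.0416667° lat → SW at lon 16.0833°, lat -89.5°.
Extended square 1, 7: +1·0.00833333° lon, +7·0.00416667° lat → SW at lon 16.0917°, lat -89.4708°.
Cell spans 0.00833333° lon × 0.00416667° lat.
west 16.09167, east 16.10000.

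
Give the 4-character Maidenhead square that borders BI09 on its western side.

Longitude square 0; −1 → -1, wraps to 9, carry into field.
Longitude field B = 1; −1 → 0 = A.
The latitude characters are unchanged.

AI99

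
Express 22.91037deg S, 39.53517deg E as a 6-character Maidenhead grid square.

KG97sc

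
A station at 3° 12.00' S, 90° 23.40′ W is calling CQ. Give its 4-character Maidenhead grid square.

EI46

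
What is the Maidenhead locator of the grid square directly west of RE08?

QE98

Longitude square 0; −1 → -1, wraps to 9, carry into field.
Longitude field R = 17; −1 → 16 = Q.
The latitude characters are unchanged.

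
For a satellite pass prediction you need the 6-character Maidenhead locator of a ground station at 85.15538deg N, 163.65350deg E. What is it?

RR15td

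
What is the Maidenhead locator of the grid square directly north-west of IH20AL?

IH10xm

Longitude subsquare a = 0; −1 → -1, wraps to 23 = x, carry into square.
Longitude square 2; −1 → 1.
Latitude subsquare l = 11; +1 → 12 = m.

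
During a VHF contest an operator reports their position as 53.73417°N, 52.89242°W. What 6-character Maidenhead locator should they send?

Add 180° to longitude and 90° to latitude: 127.1076, 143.7342.
Field: lon ⌊127.1076/20⌋ = 6 → G; lat ⌊143.7342/10⌋ = 14 → O.
Square: lon ⌊7.1076/2⌋ = 3; lat ⌊3.7342/1⌋ = 3.
Subsquare: lon ⌊1.1076/0.0833333⌋ = 13 → n; lat ⌊0.7342/0.0416667⌋ = 17 → r.

GO33nr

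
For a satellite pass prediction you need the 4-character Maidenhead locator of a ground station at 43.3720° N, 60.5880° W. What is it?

FN93

Shift to the Maidenhead origin (180°W, 90°S): lon 119.41, lat 133.37.
Field: lon ⌊119.41/20⌋ = 5 → F; lat ⌊133.37/10⌋ = 13 → N.
Square: lon ⌊19.41/2⌋ = 9; lat ⌊3.37/1⌋ = 3.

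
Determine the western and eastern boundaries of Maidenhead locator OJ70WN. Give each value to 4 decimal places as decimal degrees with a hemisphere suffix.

Field O=14, J=9: +14·20° lon, +9·10° lat → SW at lon 100°, lat 0°.
Square 7, 0: +7·2° lon, +0·1° lat → SW at lon 114°, lat 0°.
Subsquare w=22, n=13: +22·0.0833333° lon, +13·0.0416667° lat → SW at lon 115.833°, lat 0.541667°.
Cell spans 0.0833333° lon × 0.0416667° lat.
west 115.8333° E, east 115.9167° E.

115.8333° E, 115.9167° E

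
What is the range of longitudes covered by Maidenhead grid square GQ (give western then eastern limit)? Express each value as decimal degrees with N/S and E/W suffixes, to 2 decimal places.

60.00° W, 40.00° W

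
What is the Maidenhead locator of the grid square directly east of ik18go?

IK18ho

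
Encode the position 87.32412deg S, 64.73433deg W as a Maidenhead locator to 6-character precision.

FA72pq

Offset from 180°W / 90°S: lon 115.2657°, lat 2.6759°.
Field: 115.2657/20 → 5 → F, 2.6759/10 → 0 → A; chars FA.
Square: 15.2657/2 → 7, 2.6759/1 → 2; chars 72.
Subsquare: 1.2657/0.0833333 → 15 → p, 0.6759/0.0416667 → 16 → q; chars pq.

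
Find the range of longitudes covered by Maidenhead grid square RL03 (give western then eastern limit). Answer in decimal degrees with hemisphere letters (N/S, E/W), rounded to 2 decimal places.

Field R=17, L=11: +17·20° lon, +11·10° lat → SW at lon 160°, lat 20°.
Square 0, 3: +0·2° lon, +3·1° lat → SW at lon 160°, lat 23°.
Cell spans 2° lon × 1° lat.
west 160.00° E, east 162.00° E.

160.00° E, 162.00° E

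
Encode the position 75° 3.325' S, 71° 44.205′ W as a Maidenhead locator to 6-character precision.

Add 180° to longitude and 90° to latitude: 108.2632, 14.9446.
Field (20°×10°, letters A–R): 108.2632/20 → 5 → F, 14.9446/10 → 1 → B; chars FB.
Square (2°×1°, digits 0–9): 8.2632/2 → 4, 4.9446/1 → 4; chars 44.
Subsquare (5′×2.5′, letters a–x): 0.2632/0.0833333 → 3 → d, 0.9446/0.0416667 → 22 → w; chars dw.

FB44dw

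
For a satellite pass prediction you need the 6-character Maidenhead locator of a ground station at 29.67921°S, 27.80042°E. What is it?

KG30vh

Shift to the Maidenhead origin (180°W, 90°S): lon 207.8004, lat 60.3208.
Field: lon ⌊207.8004/20⌋ = 10 → K; lat ⌊60.3208/10⌋ = 6 → G.
Square: lon ⌊7.8004/2⌋ = 3; lat ⌊0.3208/1⌋ = 0.
Subsquare: lon ⌊1.8004/0.0833333⌋ = 21 → v; lat ⌊0.3208/0.0416667⌋ = 7 → h.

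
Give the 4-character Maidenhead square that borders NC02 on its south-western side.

MC91

Longitude square 0; −1 → -1, wraps to 9, carry into field.
Longitude field N = 13; −1 → 12 = M.
Latitude square 2; −1 → 1.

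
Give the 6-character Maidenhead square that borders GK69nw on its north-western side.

GK69mx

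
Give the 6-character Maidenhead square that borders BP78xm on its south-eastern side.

BP88al

Longitude subsquare x = 23; +1 → 24, wraps to 0 = a, carry into square.
Longitude square 7; +1 → 8.
Latitude subsquare m = 12; −1 → 11 = l.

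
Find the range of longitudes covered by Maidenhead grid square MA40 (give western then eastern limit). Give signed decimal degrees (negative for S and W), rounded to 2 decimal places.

68.00, 70.00

Field M=12, A=0: +12·20° lon, +0·10° lat → SW at lon 60°, lat -90°.
Square 4, 0: +4·2° lon, +0·1° lat → SW at lon 68°, lat -90°.
Cell spans 2° lon × 1° lat.
west 68.00, east 70.00.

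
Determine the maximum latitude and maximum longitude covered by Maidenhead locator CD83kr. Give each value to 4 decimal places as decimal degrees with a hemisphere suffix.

56.2500° S, 123.0833° W

Field C=2, D=3: +2·20° lon, +3·10° lat → SW at lon -140°, lat -60°.
Square 8, 3: +8·2° lon, +3·1° lat → SW at lon -124°, lat -57°.
Subsquare k=10, r=17: +10·0.0833333° lon, +17·0.0416667° lat → SW at lon -123.167°, lat -56.2917°.
Cell spans 0.0833333° lon × 0.0416667° lat. NE corner is SW corner plus one full cell.
latitude 56.2500° S, longitude 123.0833° W.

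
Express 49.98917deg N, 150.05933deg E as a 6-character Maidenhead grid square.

QN59ax

Add 180° to longitude and 90° to latitude: 330.0593, 139.9892.
Field (20°×10°, letters A–R): 330.0593/20 → 16 → Q, 139.9892/10 → 13 → N; chars QN.
Square (2°×1°, digits 0–9): 10.0593/2 → 5, 9.9892/1 → 9; chars 59.
Subsquare (5′×2.5′, letters a–x): 0.0593/0.0833333 → 0 → a, 0.9892/0.0416667 → 23 → x; chars ax.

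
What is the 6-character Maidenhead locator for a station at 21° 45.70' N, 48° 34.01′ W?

Shift to the Maidenhead origin (180°W, 90°S): lon 131.4332, lat 111.7617.
Field: lon ⌊131.4332/20⌋ = 6 → G; lat ⌊111.7617/10⌋ = 11 → L.
Square: lon ⌊11.4332/2⌋ = 5; lat ⌊1.7617/1⌋ = 1.
Subsquare: lon ⌊1.4332/0.0833333⌋ = 17 → r; lat ⌊0.7617/0.0416667⌋ = 18 → s.

GL51rs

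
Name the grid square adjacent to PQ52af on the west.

PQ42xf

Longitude subsquare a = 0; −1 → -1, wraps to 23 = x, carry into square.
Longitude square 5; −1 → 4.
The latitude characters are unchanged.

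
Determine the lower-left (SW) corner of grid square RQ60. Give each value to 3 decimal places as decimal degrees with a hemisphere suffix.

Field R=17, Q=16: +17·20° lon, +16·10° lat → SW at lon 160°, lat 70°.
Square 6, 0: +6·2° lon, +0·1° lat → SW at lon 172°, lat 70°.
latitude 70.000° N, longitude 172.000° E.

70.000° N, 172.000° E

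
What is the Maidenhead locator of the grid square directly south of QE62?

QE61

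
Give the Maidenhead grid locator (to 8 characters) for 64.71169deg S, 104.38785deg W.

DC75tg39

Add 180° to longitude and 90° to latitude: 75.61215, 25.28831.
Field: lon ⌊75.61215/20⌋ = 3 → D; lat ⌊25.28831/10⌋ = 2 → C.
Square: lon ⌊15.61215/2⌋ = 7; lat ⌊5.28831/1⌋ = 5.
Subsquare: lon ⌊1.61215/0.0833333⌋ = 19 → t; lat ⌊0.28831/0.0416667⌋ = 6 → g.
Extended square: lon ⌊0.02882/0.00833333⌋ = 3; lat ⌊0.03831/0.00416667⌋ = 9.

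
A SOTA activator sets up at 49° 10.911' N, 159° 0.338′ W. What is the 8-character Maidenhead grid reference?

BN09le93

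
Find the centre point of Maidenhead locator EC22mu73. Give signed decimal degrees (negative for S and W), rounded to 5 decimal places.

Field E=4, C=2: +4·20° lon, +2·10° lat → SW at lon -100°, lat -70°.
Square 2, 2: +2·2° lon, +2·1° lat → SW at lon -96°, lat -68°.
Subsquare m=12, u=20: +12·0.0833333° lon, +20·0.0416667° lat → SW at lon -95°, lat -67.1667°.
Extended square 7, 3: +7·0.00833333° lon, +3·0.00416667° lat → SW at lon -94.9417°, lat -67.1542°.
Cell spans 0.00833333° lon × 0.00416667° lat. Centre is SW corner plus half of each.
latitude -67.15208, longitude -94.93750.

-67.15208, -94.93750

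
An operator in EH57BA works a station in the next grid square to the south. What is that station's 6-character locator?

EH56bx

Latitude subsquare a = 0; −1 → -1, wraps to 23 = x, carry into square.
Latitude square 7; −1 → 6.
The longitude characters are unchanged.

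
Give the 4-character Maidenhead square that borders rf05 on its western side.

QF95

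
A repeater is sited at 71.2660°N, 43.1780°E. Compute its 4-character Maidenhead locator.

LQ11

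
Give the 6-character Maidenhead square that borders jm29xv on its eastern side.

Longitude subsquare x = 23; +1 → 24, wraps to 0 = a, carry into square.
Longitude square 2; +1 → 3.
The latitude characters are unchanged.

JM39av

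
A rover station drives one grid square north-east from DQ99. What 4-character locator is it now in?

ER00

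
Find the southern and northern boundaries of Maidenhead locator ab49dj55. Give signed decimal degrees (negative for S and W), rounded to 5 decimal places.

Field A=0, B=1: +0·20° lon, +1·10° lat → SW at lon -180°, lat -80°.
Square 4, 9: +4·2° lon, +9·1° lat → SW at lon -172°, lat -71°.
Subsquare d=3, j=9: +3·0.0833333° lon, +9·0.0416667° lat → SW at lon -171.75°, lat -70.625°.
Extended square 5, 5: +5·0.00833333° lon, +5·0.00416667° lat → SW at lon -171.708°, lat -70.6042°.
Cell spans 0.00833333° lon × 0.00416667° lat.
south -70.60417, north -70.60000.

-70.60417, -70.60000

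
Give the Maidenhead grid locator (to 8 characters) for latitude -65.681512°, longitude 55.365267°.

Offset from 180°W / 90°S: lon 235.36527°, lat 24.31849°.
Field (20°×10°, letters A–R): lon ⌊235.36527/20⌋ = 11 → L; lat ⌊24.31849/10⌋ = 2 → C.
Square (2°×1°, digits 0–9): lon ⌊15.36527/2⌋ = 7; lat ⌊4.31849/1⌋ = 4.
Subsquare (5′×2.5′, letters a–x): lon ⌊1.36527/0.0833333⌋ = 16 → q; lat ⌊0.31849/0.0416667⌋ = 7 → h.
Extended square (30″×15″, digits 0–9): lon ⌊0.03193/0.00833333⌋ = 3; lat ⌊0.02682/0.00416667⌋ = 6.

LC74qh36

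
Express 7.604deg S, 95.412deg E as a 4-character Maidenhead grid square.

NI72

Offset from 180°W / 90°S: lon 275.41°, lat 82.40°.
Field: 275.41/20 → 13 → N, 82.40/10 → 8 → I; chars NI.
Square: 15.41/2 → 7, 2.40/1 → 2; chars 72.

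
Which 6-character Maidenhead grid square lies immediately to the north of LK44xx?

LK45xa

Latitude subsquare x = 23; +1 → 24, wraps to 0 = a, carry into square.
Latitude square 4; +1 → 5.
The longitude characters are unchanged.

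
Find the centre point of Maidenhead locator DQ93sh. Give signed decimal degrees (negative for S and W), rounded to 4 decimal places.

Field D=3, Q=16: +3·20° lon, +16·10° lat → SW at lon -120°, lat 70°.
Square 9, 3: +9·2° lon, +3·1° lat → SW at lon -102°, lat 73°.
Subsquare s=18, h=7: +18·0.0833333° lon, +7·0.0416667° lat → SW at lon -100.5°, lat 73.2917°.
Cell spans 0.0833333° lon × 0.0416667° lat. Centre is SW corner plus half of each.
latitude 73.3125, longitude -100.4583.

73.3125, -100.4583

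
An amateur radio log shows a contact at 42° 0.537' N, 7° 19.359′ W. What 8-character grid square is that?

Add 180° to longitude and 90° to latitude: 172.67735, 132.00895.
Field: 172.67735/20 → 8 → I, 132.00895/10 → 13 → N; chars IN.
Square: 12.67735/2 → 6, 2.00895/1 → 2; chars 62.
Subsquare: 0.67735/0.0833333 → 8 → i, 0.00895/0.0416667 → 0 → a; chars ia.
Extended square: 0.01068/0.00833333 → 1, 0.00895/0.00416667 → 2; chars 12.

IN62ia12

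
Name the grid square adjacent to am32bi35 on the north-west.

Longitude extended square 3; −1 → 2.
Latitude extended square 5; +1 → 6.

AM32bi26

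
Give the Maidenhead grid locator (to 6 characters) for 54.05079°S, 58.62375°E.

Add 180° to longitude and 90° to latitude: 238.6238, 35.9492.
Field: 238.6238/20 → 11 → L, 35.9492/10 → 3 → D; chars LD.
Square: 18.6238/2 → 9, 5.9492/1 → 5; chars 95.
Subsquare: 0.6238/0.0833333 → 7 → h, 0.9492/0.0416667 → 22 → w; chars hw.

LD95hw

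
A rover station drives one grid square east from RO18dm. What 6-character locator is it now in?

Longitude subsquare d = 3; +1 → 4 = e.
The latitude characters are unchanged.

RO18em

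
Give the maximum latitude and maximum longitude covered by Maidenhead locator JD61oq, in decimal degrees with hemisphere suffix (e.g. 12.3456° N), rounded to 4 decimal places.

Field J=9, D=3: +9·20° lon, +3·10° lat → SW at lon 0°, lat -60°.
Square 6, 1: +6·2° lon, +1·1° lat → SW at lon 12°, lat -59°.
Subsquare o=14, q=16: +14·0.0833333° lon, +16·0.0416667° lat → SW at lon 13.1667°, lat -58.3333°.
Cell spans 0.0833333° lon × 0.0416667° lat. NE corner is SW corner plus one full cell.
latitude 58.2917° S, longitude 13.2500° E.

58.2917° S, 13.2500° E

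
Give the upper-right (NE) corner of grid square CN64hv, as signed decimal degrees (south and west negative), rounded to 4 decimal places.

44.9167, -127.3333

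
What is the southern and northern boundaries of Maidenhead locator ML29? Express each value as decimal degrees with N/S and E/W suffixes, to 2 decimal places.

29.00° N, 30.00° N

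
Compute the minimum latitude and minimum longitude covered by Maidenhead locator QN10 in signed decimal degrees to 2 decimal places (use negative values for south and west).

Field Q=16, N=13: +16·20° lon, +13·10° lat → SW at lon 140°, lat 40°.
Square 1, 0: +1·2° lon, +0·1° lat → SW at lon 142°, lat 40°.
latitude 40.00, longitude 142.00.

40.00, 142.00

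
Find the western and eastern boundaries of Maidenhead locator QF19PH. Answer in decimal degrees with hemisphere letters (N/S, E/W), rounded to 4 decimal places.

Field Q=16, F=5: +16·20° lon, +5·10° lat → SW at lon 140°, lat -40°.
Square 1, 9: +1·2° lon, +9·1° lat → SW at lon 142°, lat -31°.
Subsquare p=15, h=7: +15·0.0833333° lon, +7·0.0416667° lat → SW at lon 143.25°, lat -30.7083°.
Cell spans 0.0833333° lon × 0.0416667° lat.
west 143.2500° E, east 143.3333° E.

143.2500° E, 143.3333° E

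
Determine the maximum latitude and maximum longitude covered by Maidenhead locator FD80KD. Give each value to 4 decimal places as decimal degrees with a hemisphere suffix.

Field F=5, D=3: +5·20° lon, +3·10° lat → SW at lon -80°, lat -60°.
Square 8, 0: +8·2° lon, +0·1° lat → SW at lon -64°, lat -60°.
Subsquare k=10, d=3: +10·0.0833333° lon, +3·0.0416667° lat → SW at lon -63.1667°, lat -59.875°.
Cell spans 0.0833333° lon × 0.0416667° lat. NE corner is SW corner plus one full cell.
latitude 59.8333° S, longitude 63.0833° W.

59.8333° S, 63.0833° W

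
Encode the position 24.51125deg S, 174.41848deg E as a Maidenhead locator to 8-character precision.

RG75fl07

Shift to the Maidenhead origin (180°W, 90°S): lon 354.41848, lat 65.48875.
Field (20°×10°, letters A–R): 354.41848/20 → 17 → R, 65.48875/10 → 6 → G; chars RG.
Square (2°×1°, digits 0–9): 14.41848/2 → 7, 5.48875/1 → 5; chars 75.
Subsquare (5′×2.5′, letters a–x): 0.41848/0.0833333 → 5 → f, 0.48875/0.0416667 → 11 → l; chars fl.
Extended square (30″×15″, digits 0–9): 0.00181/0.00833333 → 0, 0.03042/0.00416667 → 7; chars 07.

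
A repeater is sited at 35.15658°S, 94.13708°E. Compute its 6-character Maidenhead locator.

Offset from 180°W / 90°S: lon 274.1371°, lat 54.8434°.
Field: 274.1371/20 → 13 → N, 54.8434/10 → 5 → F; chars NF.
Square: 14.1371/2 → 7, 4.8434/1 → 4; chars 74.
Subsquare: 0.1371/0.0833333 → 1 → b, 0.8434/0.0416667 → 20 → u; chars bu.

NF74bu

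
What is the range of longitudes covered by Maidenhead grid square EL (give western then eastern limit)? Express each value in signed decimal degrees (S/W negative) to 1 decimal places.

-100.0, -80.0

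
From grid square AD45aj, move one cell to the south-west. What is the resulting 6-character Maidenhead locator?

Longitude subsquare a = 0; −1 → -1, wraps to 23 = x, carry into square.
Longitude square 4; −1 → 3.
Latitude subsquare j = 9; −1 → 8 = i.

AD35xi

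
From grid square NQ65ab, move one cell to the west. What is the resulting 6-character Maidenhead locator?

Longitude subsquare a = 0; −1 → -1, wraps to 23 = x, carry into square.
Longitude square 6; −1 → 5.
The latitude characters are unchanged.

NQ55xb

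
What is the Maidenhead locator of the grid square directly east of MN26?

MN36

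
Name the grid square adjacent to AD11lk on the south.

AD11lj

Latitude subsquare k = 10; −1 → 9 = j.
The longitude characters are unchanged.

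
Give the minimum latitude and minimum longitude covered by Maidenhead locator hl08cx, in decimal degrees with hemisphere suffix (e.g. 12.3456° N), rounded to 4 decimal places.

28.9583° N, 39.8333° W

Field H=7, L=11: +7·20° lon, +11·10° lat → SW at lon -40°, lat 20°.
Square 0, 8: +0·2° lon, +8·1° lat → SW at lon -40°, lat 28°.
Subsquare c=2, x=23: +2·0.0833333° lon, +23·0.0416667° lat → SW at lon -39.8333°, lat 28.9583°.
latitude 28.9583° N, longitude 39.8333° W.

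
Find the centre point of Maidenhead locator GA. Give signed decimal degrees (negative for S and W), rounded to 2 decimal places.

Field G=6, A=0: +6·20° lon, +0·10° lat → SW at lon -60°, lat -90°.
Cell spans 20° lon × 10° lat. Centre is SW corner plus half of each.
latitude -85.00, longitude -50.00.

-85.00, -50.00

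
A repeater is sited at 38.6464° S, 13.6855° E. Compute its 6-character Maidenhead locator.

JF61ui

Offset from 180°W / 90°S: lon 193.6855°, lat 51.3536°.
Field: lon ⌊193.6855/20⌋ = 9 → J; lat ⌊51.3536/10⌋ = 5 → F.
Square: lon ⌊13.6855/2⌋ = 6; lat ⌊1.3536/1⌋ = 1.
Subsquare: lon ⌊1.6855/0.0833333⌋ = 20 → u; lat ⌊0.3536/0.0416667⌋ = 8 → i.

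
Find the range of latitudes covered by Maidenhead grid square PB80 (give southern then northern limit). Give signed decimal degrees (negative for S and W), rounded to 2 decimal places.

-80.00, -79.00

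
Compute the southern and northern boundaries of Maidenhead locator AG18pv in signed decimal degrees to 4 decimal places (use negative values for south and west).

Field A=0, G=6: +0·20° lon, +6·10° lat → SW at lon -180°, lat -30°.
Square 1, 8: +1·2° lon, +8·1° lat → SW at lon -178°, lat -22°.
Subsquare p=15, v=21: +15·0.0833333° lon, +21·0.0416667° lat → SW at lon -176.75°, lat -21.125°.
Cell spans 0.0833333° lon × 0.0416667° lat.
south -21.1250, north -21.0833.

-21.1250, -21.0833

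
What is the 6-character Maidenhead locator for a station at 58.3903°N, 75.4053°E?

MO78qj

Shift to the Maidenhead origin (180°W, 90°S): lon 255.4053, lat 148.3903.
Field: 255.4053/20 → 12 → M, 148.3903/10 → 14 → O; chars MO.
Square: 15.4053/2 → 7, 8.3903/1 → 8; chars 78.
Subsquare: 1.4053/0.0833333 → 16 → q, 0.3903/0.0416667 → 9 → j; chars qj.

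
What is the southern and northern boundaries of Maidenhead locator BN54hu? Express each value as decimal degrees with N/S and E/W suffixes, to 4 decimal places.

Field B=1, N=13: +1·20° lon, +13·10° lat → SW at lon -160°, lat 40°.
Square 5, 4: +5·2° lon, +4·1° lat → SW at lon -150°, lat 44°.
Subsquare h=7, u=20: +7·0.0833333° lon, +20·0.0416667° lat → SW at lon -149.417°, lat 44.8333°.
Cell spans 0.0833333° lon × 0.0416667° lat.
south 44.8333° N, north 44.8750° N.

44.8333° N, 44.8750° N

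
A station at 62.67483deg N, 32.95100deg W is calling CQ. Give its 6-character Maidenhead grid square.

HP32mq

Offset from 180°W / 90°S: lon 147.0490°, lat 152.6748°.
Field: 147.0490/20 → 7 → H, 152.6748/10 → 15 → P; chars HP.
Square: 7.0490/2 → 3, 2.6748/1 → 2; chars 32.
Subsquare: 1.0490/0.0833333 → 12 → m, 0.6748/0.0416667 → 16 → q; chars mq.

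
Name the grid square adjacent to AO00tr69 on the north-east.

AO00ts70

Longitude extended square 6; +1 → 7.
Latitude extended square 9; +1 → 10, wraps to 0, carry into subsquare.
Latitude subsquare r = 17; +1 → 18 = s.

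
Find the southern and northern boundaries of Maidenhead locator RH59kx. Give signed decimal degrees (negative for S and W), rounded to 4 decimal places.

-10.0417, -10.0000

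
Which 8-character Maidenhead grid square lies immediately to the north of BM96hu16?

Latitude extended square 6; +1 → 7.
The longitude characters are unchanged.

BM96hu17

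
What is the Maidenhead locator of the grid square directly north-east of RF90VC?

RF90wd

Longitude subsquare v = 21; +1 → 22 = w.
Latitude subsquare c = 2; +1 → 3 = d.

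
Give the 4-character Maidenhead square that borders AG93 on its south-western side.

AG82

Longitude square 9; −1 → 8.
Latitude square 3; −1 → 2.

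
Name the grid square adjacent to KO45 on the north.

KO46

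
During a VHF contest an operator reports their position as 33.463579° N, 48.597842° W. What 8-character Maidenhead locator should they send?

Shift to the Maidenhead origin (180°W, 90°S): lon 131.40216, lat 123.46358.
Field: 131.40216/20 → 6 → G, 123.46358/10 → 12 → M; chars GM.
Square: 11.40216/2 → 5, 3.46358/1 → 3; chars 53.
Subsquare: 1.40216/0.0833333 → 16 → q, 0.46358/0.0416667 → 11 → l; chars ql.
Extended square: 0.06882/0.00833333 → 8, 0.00525/0.00416667 → 1; chars 81.

GM53ql81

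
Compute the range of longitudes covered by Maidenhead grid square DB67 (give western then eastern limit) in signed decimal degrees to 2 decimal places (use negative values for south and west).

-108.00, -106.00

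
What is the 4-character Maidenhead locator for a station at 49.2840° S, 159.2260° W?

Offset from 180°W / 90°S: lon 20.77°, lat 40.72°.
Field: 20.77/20 → 1 → B, 40.72/10 → 4 → E; chars BE.
Square: 0.77/2 → 0, 0.72/1 → 0; chars 00.

BE00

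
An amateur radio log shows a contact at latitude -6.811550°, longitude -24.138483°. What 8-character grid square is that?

HI73we35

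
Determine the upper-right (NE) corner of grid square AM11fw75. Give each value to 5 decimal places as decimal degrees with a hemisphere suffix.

Field A=0, M=12: +0·20° lon, +12·10° lat → SW at lon -180°, lat 30°.
Square 1, 1: +1·2° lon, +1·1° lat → SW at lon -178°, lat 31°.
Subsquare f=5, w=22: +5·0.0833333° lon, +22·0.0416667° lat → SW at lon -177.583°, lat 31.9167°.
Extended square 7, 5: +7·0.00833333° lon, +5·0.00416667° lat → SW at lon -177.525°, lat 31.9375°.
Cell spans 0.00833333° lon × 0.00416667° lat. NE corner is SW corner plus one full cell.
latitude 31.94167° N, longitude 177.51667° W.

31.94167° N, 177.51667° W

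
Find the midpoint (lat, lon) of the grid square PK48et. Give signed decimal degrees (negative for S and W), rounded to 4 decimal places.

Field P=15, K=10: +15·20° lon, +10·10° lat → SW at lon 120°, lat 10°.
Square 4, 8: +4·2° lon, +8·1° lat → SW at lon 128°, lat 18°.
Subsquare e=4, t=19: +4·0.0833333° lon, +19·0.0416667° lat → SW at lon 128.333°, lat 18.7917°.
Cell spans 0.0833333° lon × 0.0416667° lat. Centre is SW corner plus half of each.
latitude 18.8125, longitude 128.3750.

18.8125, 128.3750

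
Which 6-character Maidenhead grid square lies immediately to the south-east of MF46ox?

MF46pw

Longitude subsquare o = 14; +1 → 15 = p.
Latitude subsquare x = 23; −1 → 22 = w.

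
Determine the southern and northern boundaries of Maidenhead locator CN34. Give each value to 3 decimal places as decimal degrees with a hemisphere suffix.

Field C=2, N=13: +2·20° lon, +13·10° lat → SW at lon -140°, lat 40°.
Square 3, 4: +3·2° lon, +4·1° lat → SW at lon -134°, lat 44°.
Cell spans 2° lon × 1° lat.
south 44.000° N, north 45.000° N.

44.000° N, 45.000° N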